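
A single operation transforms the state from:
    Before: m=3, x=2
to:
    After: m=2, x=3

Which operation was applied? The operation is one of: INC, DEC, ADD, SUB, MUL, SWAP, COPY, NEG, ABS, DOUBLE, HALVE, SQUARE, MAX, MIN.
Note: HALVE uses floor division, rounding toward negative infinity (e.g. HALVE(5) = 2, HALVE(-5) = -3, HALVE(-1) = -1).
SWAP(m, x)

Analyzing the change:
Before: m=3, x=2
After: m=2, x=3
Variable m changed from 3 to 2
Variable x changed from 2 to 3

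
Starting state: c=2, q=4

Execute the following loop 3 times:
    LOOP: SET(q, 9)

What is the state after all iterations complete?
c=2, q=9

Iteration trace:
Start: c=2, q=4
After iteration 1: c=2, q=9
After iteration 2: c=2, q=9
After iteration 3: c=2, q=9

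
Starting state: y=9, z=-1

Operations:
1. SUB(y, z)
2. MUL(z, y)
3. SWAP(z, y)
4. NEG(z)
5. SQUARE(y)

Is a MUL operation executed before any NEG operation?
Yes

First MUL: step 2
First NEG: step 4
Since 2 < 4, MUL comes first.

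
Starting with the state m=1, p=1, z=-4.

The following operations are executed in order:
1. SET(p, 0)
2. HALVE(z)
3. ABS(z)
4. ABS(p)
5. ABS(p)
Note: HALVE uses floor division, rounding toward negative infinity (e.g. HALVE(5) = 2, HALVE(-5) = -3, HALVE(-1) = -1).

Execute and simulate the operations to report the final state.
{m: 1, p: 0, z: 2}

Step-by-step execution:
Initial: m=1, p=1, z=-4
After step 1 (SET(p, 0)): m=1, p=0, z=-4
After step 2 (HALVE(z)): m=1, p=0, z=-2
After step 3 (ABS(z)): m=1, p=0, z=2
After step 4 (ABS(p)): m=1, p=0, z=2
After step 5 (ABS(p)): m=1, p=0, z=2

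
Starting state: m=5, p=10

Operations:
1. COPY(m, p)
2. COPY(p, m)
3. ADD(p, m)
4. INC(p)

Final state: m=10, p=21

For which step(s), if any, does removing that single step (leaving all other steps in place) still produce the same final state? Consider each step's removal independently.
Step(s) 2

Testing removal of each single step:
Without step 1: final = m=5, p=11 (different)
Without step 2: final = m=10, p=21 (same)
Without step 3: final = m=10, p=11 (different)
Without step 4: final = m=10, p=20 (different)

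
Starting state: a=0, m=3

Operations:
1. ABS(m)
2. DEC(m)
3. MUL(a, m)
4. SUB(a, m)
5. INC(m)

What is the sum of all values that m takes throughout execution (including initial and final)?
15

Values of m at each step:
Initial: m = 3
After step 1: m = 3
After step 2: m = 2
After step 3: m = 2
After step 4: m = 2
After step 5: m = 3
Sum = 3 + 3 + 2 + 2 + 2 + 3 = 15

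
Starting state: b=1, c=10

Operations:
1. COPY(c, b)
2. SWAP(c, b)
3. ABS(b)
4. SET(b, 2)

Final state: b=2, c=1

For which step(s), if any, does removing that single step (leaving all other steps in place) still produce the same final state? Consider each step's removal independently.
Step(s) 1, 2, 3

Testing removal of each single step:
Without step 1: final = b=2, c=1 (same)
Without step 2: final = b=2, c=1 (same)
Without step 3: final = b=2, c=1 (same)
Without step 4: final = b=1, c=1 (different)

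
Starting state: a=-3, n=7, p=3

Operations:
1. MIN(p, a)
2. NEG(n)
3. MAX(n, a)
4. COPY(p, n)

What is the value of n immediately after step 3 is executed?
n = -3

Tracing n through execution:
Initial: n = 7
After step 1 (MIN(p, a)): n = 7
After step 2 (NEG(n)): n = -7
After step 3 (MAX(n, a)): n = -3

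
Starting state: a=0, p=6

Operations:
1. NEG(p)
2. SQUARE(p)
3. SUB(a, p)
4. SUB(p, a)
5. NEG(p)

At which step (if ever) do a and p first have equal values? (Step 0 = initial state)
Never

a and p never become equal during execution.

Comparing values at each step:
Initial: a=0, p=6
After step 1: a=0, p=-6
After step 2: a=0, p=36
After step 3: a=-36, p=36
After step 4: a=-36, p=72
After step 5: a=-36, p=-72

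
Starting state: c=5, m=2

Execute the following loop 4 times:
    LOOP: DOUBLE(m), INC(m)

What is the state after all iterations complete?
c=5, m=47

Iteration trace:
Start: c=5, m=2
After iteration 1: c=5, m=5
After iteration 2: c=5, m=11
After iteration 3: c=5, m=23
After iteration 4: c=5, m=47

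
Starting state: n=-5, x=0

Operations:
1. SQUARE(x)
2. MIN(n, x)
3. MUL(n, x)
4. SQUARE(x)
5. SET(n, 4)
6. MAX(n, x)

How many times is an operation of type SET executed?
1

Counting SET operations:
Step 5: SET(n, 4) ← SET
Total: 1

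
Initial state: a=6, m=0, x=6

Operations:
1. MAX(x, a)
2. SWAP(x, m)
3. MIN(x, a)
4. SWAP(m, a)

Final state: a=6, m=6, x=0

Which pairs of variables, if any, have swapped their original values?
(m, x)

Comparing initial and final values:
m: 0 → 6
a: 6 → 6
x: 6 → 0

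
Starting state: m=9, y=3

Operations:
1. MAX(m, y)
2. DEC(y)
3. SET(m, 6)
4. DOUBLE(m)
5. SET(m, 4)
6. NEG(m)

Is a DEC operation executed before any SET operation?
Yes

First DEC: step 2
First SET: step 3
Since 2 < 3, DEC comes first.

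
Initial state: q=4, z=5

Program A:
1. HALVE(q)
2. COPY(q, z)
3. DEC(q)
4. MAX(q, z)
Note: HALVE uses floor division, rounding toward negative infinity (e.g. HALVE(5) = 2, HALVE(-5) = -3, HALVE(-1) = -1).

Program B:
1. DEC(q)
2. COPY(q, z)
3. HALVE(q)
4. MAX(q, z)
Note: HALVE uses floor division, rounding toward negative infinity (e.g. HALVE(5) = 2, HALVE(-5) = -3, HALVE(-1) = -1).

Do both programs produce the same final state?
Yes

Program A final state: q=5, z=5
Program B final state: q=5, z=5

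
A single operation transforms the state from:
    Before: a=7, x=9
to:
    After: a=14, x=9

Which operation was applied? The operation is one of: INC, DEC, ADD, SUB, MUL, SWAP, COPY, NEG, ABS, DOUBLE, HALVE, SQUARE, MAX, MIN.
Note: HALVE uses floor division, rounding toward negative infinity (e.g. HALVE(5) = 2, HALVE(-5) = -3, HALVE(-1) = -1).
DOUBLE(a)

Analyzing the change:
Before: a=7, x=9
After: a=14, x=9
Variable a changed from 7 to 14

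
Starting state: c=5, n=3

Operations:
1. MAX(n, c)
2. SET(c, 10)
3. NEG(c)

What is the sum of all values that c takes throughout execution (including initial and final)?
10

Values of c at each step:
Initial: c = 5
After step 1: c = 5
After step 2: c = 10
After step 3: c = -10
Sum = 5 + 5 + 10 + -10 = 10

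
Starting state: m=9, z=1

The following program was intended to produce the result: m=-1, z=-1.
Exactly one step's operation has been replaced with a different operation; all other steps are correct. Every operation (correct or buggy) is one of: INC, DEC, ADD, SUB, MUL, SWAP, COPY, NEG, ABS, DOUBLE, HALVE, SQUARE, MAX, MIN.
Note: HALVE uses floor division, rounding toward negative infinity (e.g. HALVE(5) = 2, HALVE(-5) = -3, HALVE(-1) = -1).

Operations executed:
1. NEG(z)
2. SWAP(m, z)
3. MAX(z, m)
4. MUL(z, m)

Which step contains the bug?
Step 4

Trace with buggy code:
Initial: m=9, z=1
After step 1: m=9, z=-1
After step 2: m=-1, z=9
After step 3: m=-1, z=9
After step 4: m=-1, z=-9
Actual final m=-1, z=-9 ≠ expected m=-1, z=-1.
Step 4 is the only position where a single-operation replacement can produce the expected result.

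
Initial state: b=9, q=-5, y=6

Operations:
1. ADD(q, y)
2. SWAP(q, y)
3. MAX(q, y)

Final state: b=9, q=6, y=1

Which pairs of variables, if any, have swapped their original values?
None

Comparing initial and final values:
b: 9 → 9
y: 6 → 1
q: -5 → 6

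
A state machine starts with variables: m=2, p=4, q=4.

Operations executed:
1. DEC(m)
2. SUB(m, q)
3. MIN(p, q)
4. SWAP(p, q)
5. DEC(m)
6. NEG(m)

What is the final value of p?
p = 4

Tracing execution:
Step 1: DEC(m) → p = 4
Step 2: SUB(m, q) → p = 4
Step 3: MIN(p, q) → p = 4
Step 4: SWAP(p, q) → p = 4
Step 5: DEC(m) → p = 4
Step 6: NEG(m) → p = 4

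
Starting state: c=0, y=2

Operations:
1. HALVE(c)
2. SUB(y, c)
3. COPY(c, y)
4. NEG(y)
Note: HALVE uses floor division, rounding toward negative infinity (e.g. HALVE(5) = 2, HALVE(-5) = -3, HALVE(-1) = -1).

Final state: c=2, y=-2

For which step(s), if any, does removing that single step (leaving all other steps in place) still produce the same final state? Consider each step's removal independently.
Step(s) 1, 2

Testing removal of each single step:
Without step 1: final = c=2, y=-2 (same)
Without step 2: final = c=2, y=-2 (same)
Without step 3: final = c=0, y=-2 (different)
Without step 4: final = c=2, y=2 (different)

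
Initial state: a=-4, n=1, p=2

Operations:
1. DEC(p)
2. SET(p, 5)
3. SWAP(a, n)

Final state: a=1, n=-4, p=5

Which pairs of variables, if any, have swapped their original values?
(n, a)

Comparing initial and final values:
p: 2 → 5
n: 1 → -4
a: -4 → 1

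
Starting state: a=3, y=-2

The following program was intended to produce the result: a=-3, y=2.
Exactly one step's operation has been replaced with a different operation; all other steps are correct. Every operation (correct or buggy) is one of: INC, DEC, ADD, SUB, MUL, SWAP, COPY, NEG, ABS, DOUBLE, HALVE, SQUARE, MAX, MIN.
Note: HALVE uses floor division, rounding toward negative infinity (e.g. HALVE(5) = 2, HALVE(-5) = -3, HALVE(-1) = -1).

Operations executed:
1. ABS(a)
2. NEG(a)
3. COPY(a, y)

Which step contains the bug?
Step 3

Trace with buggy code:
Initial: a=3, y=-2
After step 1: a=3, y=-2
After step 2: a=-3, y=-2
After step 3: a=-2, y=-2
Actual final a=-2, y=-2 ≠ expected a=-3, y=2.
Step 3 is the only position where a single-operation replacement can produce the expected result.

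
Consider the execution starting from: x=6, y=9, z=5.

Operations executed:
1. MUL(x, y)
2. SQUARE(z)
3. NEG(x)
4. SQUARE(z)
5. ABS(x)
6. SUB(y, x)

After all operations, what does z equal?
z = 625

Tracing execution:
Step 1: MUL(x, y) → z = 5
Step 2: SQUARE(z) → z = 25
Step 3: NEG(x) → z = 25
Step 4: SQUARE(z) → z = 625
Step 5: ABS(x) → z = 625
Step 6: SUB(y, x) → z = 625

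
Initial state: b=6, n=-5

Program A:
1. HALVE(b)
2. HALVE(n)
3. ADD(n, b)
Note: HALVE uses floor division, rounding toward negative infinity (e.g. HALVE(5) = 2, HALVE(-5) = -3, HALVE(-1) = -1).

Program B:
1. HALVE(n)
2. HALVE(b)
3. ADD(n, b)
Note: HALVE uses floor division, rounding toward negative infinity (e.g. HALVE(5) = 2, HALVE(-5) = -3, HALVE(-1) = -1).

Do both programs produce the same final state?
Yes

Program A final state: b=3, n=0
Program B final state: b=3, n=0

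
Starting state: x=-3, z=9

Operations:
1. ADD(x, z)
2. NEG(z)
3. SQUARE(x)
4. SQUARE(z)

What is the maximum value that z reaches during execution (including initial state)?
81

Values of z at each step:
Initial: z = 9
After step 1: z = 9
After step 2: z = -9
After step 3: z = -9
After step 4: z = 81 ← maximum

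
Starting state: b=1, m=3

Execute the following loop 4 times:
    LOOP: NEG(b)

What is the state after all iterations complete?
b=1, m=3

Iteration trace:
Start: b=1, m=3
After iteration 1: b=-1, m=3
After iteration 2: b=1, m=3
After iteration 3: b=-1, m=3
After iteration 4: b=1, m=3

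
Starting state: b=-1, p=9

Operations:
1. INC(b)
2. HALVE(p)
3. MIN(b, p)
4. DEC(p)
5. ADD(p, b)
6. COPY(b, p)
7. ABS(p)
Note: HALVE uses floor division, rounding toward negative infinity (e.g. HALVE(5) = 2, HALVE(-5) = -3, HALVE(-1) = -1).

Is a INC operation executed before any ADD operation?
Yes

First INC: step 1
First ADD: step 5
Since 1 < 5, INC comes first.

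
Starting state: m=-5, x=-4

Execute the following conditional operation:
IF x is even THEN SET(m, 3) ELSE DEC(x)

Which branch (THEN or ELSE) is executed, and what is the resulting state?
Branch: THEN, Final state: m=3, x=-4

Evaluating condition: x is even
Condition is True, so THEN branch executes
After SET(m, 3): m=3, x=-4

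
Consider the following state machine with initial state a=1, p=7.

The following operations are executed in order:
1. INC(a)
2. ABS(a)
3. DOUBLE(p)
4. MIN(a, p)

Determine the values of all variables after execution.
{a: 2, p: 14}

Step-by-step execution:
Initial: a=1, p=7
After step 1 (INC(a)): a=2, p=7
After step 2 (ABS(a)): a=2, p=7
After step 3 (DOUBLE(p)): a=2, p=14
After step 4 (MIN(a, p)): a=2, p=14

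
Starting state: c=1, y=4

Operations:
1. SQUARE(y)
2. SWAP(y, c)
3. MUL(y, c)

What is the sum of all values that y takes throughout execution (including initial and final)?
37

Values of y at each step:
Initial: y = 4
After step 1: y = 16
After step 2: y = 1
After step 3: y = 16
Sum = 4 + 16 + 1 + 16 = 37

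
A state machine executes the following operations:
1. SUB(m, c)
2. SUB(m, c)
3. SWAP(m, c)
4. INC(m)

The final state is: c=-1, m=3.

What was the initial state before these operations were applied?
c=2, m=3

Working backwards:
Final state: c=-1, m=3
Before step 4 (INC(m)): c=-1, m=2
Before step 3 (SWAP(m, c)): c=2, m=-1
Before step 2 (SUB(m, c)): c=2, m=1
Before step 1 (SUB(m, c)): c=2, m=3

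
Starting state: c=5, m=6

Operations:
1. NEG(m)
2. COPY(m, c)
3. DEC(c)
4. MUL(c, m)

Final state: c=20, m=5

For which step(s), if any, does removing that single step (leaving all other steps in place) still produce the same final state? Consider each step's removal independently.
Step(s) 1

Testing removal of each single step:
Without step 1: final = c=20, m=5 (same)
Without step 2: final = c=-24, m=-6 (different)
Without step 3: final = c=25, m=5 (different)
Without step 4: final = c=4, m=5 (different)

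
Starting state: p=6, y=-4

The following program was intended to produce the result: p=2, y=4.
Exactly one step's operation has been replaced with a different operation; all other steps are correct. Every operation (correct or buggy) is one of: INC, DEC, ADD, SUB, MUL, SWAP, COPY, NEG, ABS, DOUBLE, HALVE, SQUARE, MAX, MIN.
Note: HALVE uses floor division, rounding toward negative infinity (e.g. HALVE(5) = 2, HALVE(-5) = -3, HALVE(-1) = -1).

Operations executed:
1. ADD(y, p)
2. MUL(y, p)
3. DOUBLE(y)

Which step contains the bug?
Step 2

Trace with buggy code:
Initial: p=6, y=-4
After step 1: p=6, y=2
After step 2: p=6, y=12
After step 3: p=6, y=24
Actual final p=6, y=24 ≠ expected p=2, y=4.
Step 2 is the only position where a single-operation replacement can produce the expected result.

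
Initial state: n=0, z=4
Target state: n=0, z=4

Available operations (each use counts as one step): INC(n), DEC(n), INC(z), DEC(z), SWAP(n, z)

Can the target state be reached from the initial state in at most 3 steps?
Yes

Path (0 steps): 0 steps (already at target)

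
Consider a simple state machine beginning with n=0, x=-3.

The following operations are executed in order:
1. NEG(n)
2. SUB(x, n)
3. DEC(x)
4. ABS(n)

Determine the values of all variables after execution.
{n: 0, x: -4}

Step-by-step execution:
Initial: n=0, x=-3
After step 1 (NEG(n)): n=0, x=-3
After step 2 (SUB(x, n)): n=0, x=-3
After step 3 (DEC(x)): n=0, x=-4
After step 4 (ABS(n)): n=0, x=-4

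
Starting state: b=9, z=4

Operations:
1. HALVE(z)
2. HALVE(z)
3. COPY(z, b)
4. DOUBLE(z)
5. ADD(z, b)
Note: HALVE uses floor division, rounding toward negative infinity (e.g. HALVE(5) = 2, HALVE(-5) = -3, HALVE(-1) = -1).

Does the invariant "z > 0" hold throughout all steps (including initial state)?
Yes

The invariant holds at every step.

State at each step:
Initial: b=9, z=4
After step 1: b=9, z=2
After step 2: b=9, z=1
After step 3: b=9, z=9
After step 4: b=9, z=18
After step 5: b=9, z=27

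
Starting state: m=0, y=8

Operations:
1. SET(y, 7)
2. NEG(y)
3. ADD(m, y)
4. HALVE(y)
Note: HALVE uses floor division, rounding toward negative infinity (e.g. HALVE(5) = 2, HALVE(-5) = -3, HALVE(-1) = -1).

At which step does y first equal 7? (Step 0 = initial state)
Step 1

Tracing y:
Initial: y = 8
After step 1: y = 7 ← first occurrence
After step 2: y = -7
After step 3: y = -7
After step 4: y = -4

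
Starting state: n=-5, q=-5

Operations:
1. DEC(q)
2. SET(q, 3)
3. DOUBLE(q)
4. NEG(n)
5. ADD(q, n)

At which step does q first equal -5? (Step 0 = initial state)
Step 0

Tracing q:
Initial: q = -5 ← first occurrence
After step 1: q = -6
After step 2: q = 3
After step 3: q = 6
After step 4: q = 6
After step 5: q = 11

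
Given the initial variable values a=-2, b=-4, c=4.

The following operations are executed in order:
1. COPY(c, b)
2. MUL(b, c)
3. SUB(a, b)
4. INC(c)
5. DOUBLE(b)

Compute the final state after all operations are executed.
{a: -18, b: 32, c: -3}

Step-by-step execution:
Initial: a=-2, b=-4, c=4
After step 1 (COPY(c, b)): a=-2, b=-4, c=-4
After step 2 (MUL(b, c)): a=-2, b=16, c=-4
After step 3 (SUB(a, b)): a=-18, b=16, c=-4
After step 4 (INC(c)): a=-18, b=16, c=-3
After step 5 (DOUBLE(b)): a=-18, b=32, c=-3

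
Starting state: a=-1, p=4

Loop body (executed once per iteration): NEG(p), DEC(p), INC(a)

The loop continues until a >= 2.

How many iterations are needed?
3

Tracing iterations:
Initial: a=-1, p=4
After iteration 1: a=0, p=-5
After iteration 2: a=1, p=4
After iteration 3: a=2, p=-5
a >= 2 now holds, so the loop exits after 3 iterations.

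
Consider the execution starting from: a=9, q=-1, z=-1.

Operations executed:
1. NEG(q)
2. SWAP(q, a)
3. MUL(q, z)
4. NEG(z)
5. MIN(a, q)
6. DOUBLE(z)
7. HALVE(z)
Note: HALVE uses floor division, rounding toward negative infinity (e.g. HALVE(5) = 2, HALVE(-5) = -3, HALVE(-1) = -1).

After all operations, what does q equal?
q = -9

Tracing execution:
Step 1: NEG(q) → q = 1
Step 2: SWAP(q, a) → q = 9
Step 3: MUL(q, z) → q = -9
Step 4: NEG(z) → q = -9
Step 5: MIN(a, q) → q = -9
Step 6: DOUBLE(z) → q = -9
Step 7: HALVE(z) → q = -9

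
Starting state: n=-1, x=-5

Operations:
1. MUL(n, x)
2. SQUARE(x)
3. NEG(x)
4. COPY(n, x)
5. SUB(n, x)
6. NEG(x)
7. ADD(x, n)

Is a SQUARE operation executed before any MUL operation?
No

First SQUARE: step 2
First MUL: step 1
Since 2 > 1, MUL comes first.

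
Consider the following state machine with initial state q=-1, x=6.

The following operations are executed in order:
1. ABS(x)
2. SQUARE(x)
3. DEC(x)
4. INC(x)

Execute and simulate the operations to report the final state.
{q: -1, x: 36}

Step-by-step execution:
Initial: q=-1, x=6
After step 1 (ABS(x)): q=-1, x=6
After step 2 (SQUARE(x)): q=-1, x=36
After step 3 (DEC(x)): q=-1, x=35
After step 4 (INC(x)): q=-1, x=36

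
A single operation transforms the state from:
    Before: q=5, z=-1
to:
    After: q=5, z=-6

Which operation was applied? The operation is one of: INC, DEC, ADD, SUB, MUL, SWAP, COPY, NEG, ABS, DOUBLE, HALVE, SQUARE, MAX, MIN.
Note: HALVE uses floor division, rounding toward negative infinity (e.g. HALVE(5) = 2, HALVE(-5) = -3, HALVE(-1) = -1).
SUB(z, q)

Analyzing the change:
Before: q=5, z=-1
After: q=5, z=-6
Variable z changed from -1 to -6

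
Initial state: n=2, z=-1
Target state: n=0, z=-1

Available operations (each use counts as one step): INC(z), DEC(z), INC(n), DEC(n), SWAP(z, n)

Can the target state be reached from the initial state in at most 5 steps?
Yes

Path (2 steps): DEC(n) → DEC(n)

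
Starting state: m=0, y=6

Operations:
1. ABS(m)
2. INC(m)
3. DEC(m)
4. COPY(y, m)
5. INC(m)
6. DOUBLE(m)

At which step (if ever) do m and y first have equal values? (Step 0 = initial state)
Step 4

m and y first become equal after step 4.

Comparing values at each step:
Initial: m=0, y=6
After step 1: m=0, y=6
After step 2: m=1, y=6
After step 3: m=0, y=6
After step 4: m=0, y=0 ← equal!
After step 5: m=1, y=0
After step 6: m=2, y=0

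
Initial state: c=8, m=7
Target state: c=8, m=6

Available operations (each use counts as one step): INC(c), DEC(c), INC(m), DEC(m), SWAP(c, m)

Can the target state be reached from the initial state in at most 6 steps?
Yes

Path (1 step): DEC(m)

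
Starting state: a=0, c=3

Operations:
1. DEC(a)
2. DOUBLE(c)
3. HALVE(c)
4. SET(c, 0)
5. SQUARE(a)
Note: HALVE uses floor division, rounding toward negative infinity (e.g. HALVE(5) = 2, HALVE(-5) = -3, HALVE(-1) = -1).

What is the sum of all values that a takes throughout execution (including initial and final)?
-3

Values of a at each step:
Initial: a = 0
After step 1: a = -1
After step 2: a = -1
After step 3: a = -1
After step 4: a = -1
After step 5: a = 1
Sum = 0 + -1 + -1 + -1 + -1 + 1 = -3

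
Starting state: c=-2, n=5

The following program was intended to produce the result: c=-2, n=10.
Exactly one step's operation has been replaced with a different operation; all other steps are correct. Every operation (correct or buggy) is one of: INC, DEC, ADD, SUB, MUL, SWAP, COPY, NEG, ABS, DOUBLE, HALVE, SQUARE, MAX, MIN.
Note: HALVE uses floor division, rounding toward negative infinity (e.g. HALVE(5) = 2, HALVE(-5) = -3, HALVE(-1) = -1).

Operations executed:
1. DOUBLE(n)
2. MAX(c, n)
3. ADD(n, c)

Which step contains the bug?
Step 2

Trace with buggy code:
Initial: c=-2, n=5
After step 1: c=-2, n=10
After step 2: c=10, n=10
After step 3: c=10, n=20
Actual final c=10, n=20 ≠ expected c=-2, n=10.
Step 2 is the only position where a single-operation replacement can produce the expected result.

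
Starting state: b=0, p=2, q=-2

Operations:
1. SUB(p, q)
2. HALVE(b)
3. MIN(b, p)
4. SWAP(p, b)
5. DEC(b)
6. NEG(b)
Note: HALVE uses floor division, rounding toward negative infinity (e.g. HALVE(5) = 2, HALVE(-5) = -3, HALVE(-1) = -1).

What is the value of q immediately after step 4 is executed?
q = -2

Tracing q through execution:
Initial: q = -2
After step 1 (SUB(p, q)): q = -2
After step 2 (HALVE(b)): q = -2
After step 3 (MIN(b, p)): q = -2
After step 4 (SWAP(p, b)): q = -2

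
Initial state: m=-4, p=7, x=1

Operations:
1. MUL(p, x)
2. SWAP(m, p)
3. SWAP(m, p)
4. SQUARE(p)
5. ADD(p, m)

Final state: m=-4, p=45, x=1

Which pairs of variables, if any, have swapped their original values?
None

Comparing initial and final values:
p: 7 → 45
x: 1 → 1
m: -4 → -4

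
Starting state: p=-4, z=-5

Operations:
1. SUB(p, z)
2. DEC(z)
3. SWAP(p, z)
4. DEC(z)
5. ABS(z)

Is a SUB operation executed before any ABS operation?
Yes

First SUB: step 1
First ABS: step 5
Since 1 < 5, SUB comes first.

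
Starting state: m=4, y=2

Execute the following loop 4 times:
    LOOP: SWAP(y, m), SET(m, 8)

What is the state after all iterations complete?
m=8, y=8

Iteration trace:
Start: m=4, y=2
After iteration 1: m=8, y=4
After iteration 2: m=8, y=8
After iteration 3: m=8, y=8
After iteration 4: m=8, y=8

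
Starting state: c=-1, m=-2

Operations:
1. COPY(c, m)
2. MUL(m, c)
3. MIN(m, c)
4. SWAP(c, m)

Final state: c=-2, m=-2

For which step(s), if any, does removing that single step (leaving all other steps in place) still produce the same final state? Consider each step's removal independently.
Step(s) 2, 4

Testing removal of each single step:
Without step 1: final = c=-1, m=-1 (different)
Without step 2: final = c=-2, m=-2 (same)
Without step 3: final = c=4, m=-2 (different)
Without step 4: final = c=-2, m=-2 (same)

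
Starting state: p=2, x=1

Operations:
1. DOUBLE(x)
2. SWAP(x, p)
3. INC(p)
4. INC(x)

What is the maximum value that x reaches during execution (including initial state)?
3

Values of x at each step:
Initial: x = 1
After step 1: x = 2
After step 2: x = 2
After step 3: x = 2
After step 4: x = 3 ← maximum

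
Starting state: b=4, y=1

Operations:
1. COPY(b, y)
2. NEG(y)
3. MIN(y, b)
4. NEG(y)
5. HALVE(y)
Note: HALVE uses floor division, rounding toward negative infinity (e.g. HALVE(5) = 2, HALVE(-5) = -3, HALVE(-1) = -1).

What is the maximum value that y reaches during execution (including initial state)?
1

Values of y at each step:
Initial: y = 1 ← maximum
After step 1: y = 1
After step 2: y = -1
After step 3: y = -1
After step 4: y = 1
After step 5: y = 0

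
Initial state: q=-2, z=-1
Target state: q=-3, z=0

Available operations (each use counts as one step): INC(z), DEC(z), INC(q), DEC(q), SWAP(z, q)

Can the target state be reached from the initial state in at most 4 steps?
Yes

Path (2 steps): INC(z) → DEC(q)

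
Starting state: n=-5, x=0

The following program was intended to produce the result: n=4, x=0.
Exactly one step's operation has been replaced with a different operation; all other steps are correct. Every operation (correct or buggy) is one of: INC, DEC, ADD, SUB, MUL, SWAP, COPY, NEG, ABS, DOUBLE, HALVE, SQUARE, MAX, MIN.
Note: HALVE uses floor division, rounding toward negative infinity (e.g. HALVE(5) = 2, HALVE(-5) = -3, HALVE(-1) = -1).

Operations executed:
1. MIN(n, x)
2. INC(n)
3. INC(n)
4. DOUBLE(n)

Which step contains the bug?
Step 1

Trace with buggy code:
Initial: n=-5, x=0
After step 1: n=-5, x=0
After step 2: n=-4, x=0
After step 3: n=-3, x=0
After step 4: n=-6, x=0
Actual final n=-6, x=0 ≠ expected n=4, x=0.
Step 1 is the only position where a single-operation replacement can produce the expected result.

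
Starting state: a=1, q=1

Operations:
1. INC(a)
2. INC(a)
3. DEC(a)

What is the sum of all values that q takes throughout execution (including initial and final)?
4

Values of q at each step:
Initial: q = 1
After step 1: q = 1
After step 2: q = 1
After step 3: q = 1
Sum = 1 + 1 + 1 + 1 = 4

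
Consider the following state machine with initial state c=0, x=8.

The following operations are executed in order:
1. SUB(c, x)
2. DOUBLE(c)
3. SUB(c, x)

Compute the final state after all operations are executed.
{c: -24, x: 8}

Step-by-step execution:
Initial: c=0, x=8
After step 1 (SUB(c, x)): c=-8, x=8
After step 2 (DOUBLE(c)): c=-16, x=8
After step 3 (SUB(c, x)): c=-24, x=8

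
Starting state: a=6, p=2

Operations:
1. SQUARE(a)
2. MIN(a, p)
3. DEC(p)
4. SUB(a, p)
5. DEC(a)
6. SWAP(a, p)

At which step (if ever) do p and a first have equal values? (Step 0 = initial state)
Step 2

p and a first become equal after step 2.

Comparing values at each step:
Initial: p=2, a=6
After step 1: p=2, a=36
After step 2: p=2, a=2 ← equal!
After step 3: p=1, a=2
After step 4: p=1, a=1 ← equal!
After step 5: p=1, a=0
After step 6: p=0, a=1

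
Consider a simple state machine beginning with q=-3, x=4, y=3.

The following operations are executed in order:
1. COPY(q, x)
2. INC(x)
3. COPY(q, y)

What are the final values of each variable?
{q: 3, x: 5, y: 3}

Step-by-step execution:
Initial: q=-3, x=4, y=3
After step 1 (COPY(q, x)): q=4, x=4, y=3
After step 2 (INC(x)): q=4, x=5, y=3
After step 3 (COPY(q, y)): q=3, x=5, y=3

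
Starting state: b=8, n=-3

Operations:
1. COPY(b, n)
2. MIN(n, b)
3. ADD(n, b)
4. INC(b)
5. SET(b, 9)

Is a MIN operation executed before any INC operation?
Yes

First MIN: step 2
First INC: step 4
Since 2 < 4, MIN comes first.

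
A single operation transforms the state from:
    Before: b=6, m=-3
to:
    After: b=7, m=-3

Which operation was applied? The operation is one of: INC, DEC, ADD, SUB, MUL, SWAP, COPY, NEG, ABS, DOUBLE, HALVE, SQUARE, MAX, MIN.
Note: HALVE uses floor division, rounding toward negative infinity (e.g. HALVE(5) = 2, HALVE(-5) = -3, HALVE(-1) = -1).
INC(b)

Analyzing the change:
Before: b=6, m=-3
After: b=7, m=-3
Variable b changed from 6 to 7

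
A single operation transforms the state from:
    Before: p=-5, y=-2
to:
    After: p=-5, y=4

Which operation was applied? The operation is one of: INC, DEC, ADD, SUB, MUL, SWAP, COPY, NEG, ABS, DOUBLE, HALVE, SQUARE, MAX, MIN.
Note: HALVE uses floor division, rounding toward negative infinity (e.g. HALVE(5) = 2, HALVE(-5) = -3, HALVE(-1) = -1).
SQUARE(y)

Analyzing the change:
Before: p=-5, y=-2
After: p=-5, y=4
Variable y changed from -2 to 4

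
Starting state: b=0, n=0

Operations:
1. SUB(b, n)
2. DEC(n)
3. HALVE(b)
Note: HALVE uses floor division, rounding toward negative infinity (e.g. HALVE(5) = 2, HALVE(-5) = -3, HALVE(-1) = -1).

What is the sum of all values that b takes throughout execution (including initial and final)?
0

Values of b at each step:
Initial: b = 0
After step 1: b = 0
After step 2: b = 0
After step 3: b = 0
Sum = 0 + 0 + 0 + 0 = 0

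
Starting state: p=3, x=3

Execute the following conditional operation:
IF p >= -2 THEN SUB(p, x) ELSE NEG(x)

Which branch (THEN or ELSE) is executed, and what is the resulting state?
Branch: THEN, Final state: p=0, x=3

Evaluating condition: p >= -2
p = 3
Condition is True, so THEN branch executes
After SUB(p, x): p=0, x=3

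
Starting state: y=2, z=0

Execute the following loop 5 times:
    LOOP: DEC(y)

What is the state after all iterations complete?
y=-3, z=0

Iteration trace:
Start: y=2, z=0
After iteration 1: y=1, z=0
After iteration 2: y=0, z=0
After iteration 3: y=-1, z=0
After iteration 4: y=-2, z=0
After iteration 5: y=-3, z=0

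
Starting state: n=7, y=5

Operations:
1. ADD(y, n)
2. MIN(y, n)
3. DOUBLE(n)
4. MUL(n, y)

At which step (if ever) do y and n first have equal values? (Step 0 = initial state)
Step 2

y and n first become equal after step 2.

Comparing values at each step:
Initial: y=5, n=7
After step 1: y=12, n=7
After step 2: y=7, n=7 ← equal!
After step 3: y=7, n=14
After step 4: y=7, n=98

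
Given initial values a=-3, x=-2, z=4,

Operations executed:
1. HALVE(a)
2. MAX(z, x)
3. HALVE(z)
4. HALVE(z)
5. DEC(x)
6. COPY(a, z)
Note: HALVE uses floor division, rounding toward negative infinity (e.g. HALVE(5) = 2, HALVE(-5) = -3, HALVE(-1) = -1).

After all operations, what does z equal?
z = 1

Tracing execution:
Step 1: HALVE(a) → z = 4
Step 2: MAX(z, x) → z = 4
Step 3: HALVE(z) → z = 2
Step 4: HALVE(z) → z = 1
Step 5: DEC(x) → z = 1
Step 6: COPY(a, z) → z = 1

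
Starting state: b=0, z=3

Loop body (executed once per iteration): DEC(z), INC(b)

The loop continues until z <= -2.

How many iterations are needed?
5

Tracing iterations:
Initial: b=0, z=3
After iteration 1: b=1, z=2
After iteration 2: b=2, z=1
After iteration 3: b=3, z=0
After iteration 4: b=4, z=-1
After iteration 5: b=5, z=-2
z <= -2 now holds, so the loop exits after 5 iterations.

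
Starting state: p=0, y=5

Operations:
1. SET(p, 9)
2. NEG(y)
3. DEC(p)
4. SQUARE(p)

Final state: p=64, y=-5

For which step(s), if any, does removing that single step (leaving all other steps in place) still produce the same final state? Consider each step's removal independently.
None - removing any single step changes the final result

Testing removal of each single step:
Without step 1: final = p=1, y=-5 (different)
Without step 2: final = p=64, y=5 (different)
Without step 3: final = p=81, y=-5 (different)
Without step 4: final = p=8, y=-5 (different)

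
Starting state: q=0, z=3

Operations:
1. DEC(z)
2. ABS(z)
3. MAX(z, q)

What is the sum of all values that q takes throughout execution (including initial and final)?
0

Values of q at each step:
Initial: q = 0
After step 1: q = 0
After step 2: q = 0
After step 3: q = 0
Sum = 0 + 0 + 0 + 0 = 0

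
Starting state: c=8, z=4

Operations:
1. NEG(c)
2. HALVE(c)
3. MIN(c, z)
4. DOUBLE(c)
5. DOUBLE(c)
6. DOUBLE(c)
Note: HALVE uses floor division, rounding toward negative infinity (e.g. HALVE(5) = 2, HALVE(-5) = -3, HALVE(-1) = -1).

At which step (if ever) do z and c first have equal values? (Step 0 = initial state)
Never

z and c never become equal during execution.

Comparing values at each step:
Initial: z=4, c=8
After step 1: z=4, c=-8
After step 2: z=4, c=-4
After step 3: z=4, c=-4
After step 4: z=4, c=-8
After step 5: z=4, c=-16
After step 6: z=4, c=-32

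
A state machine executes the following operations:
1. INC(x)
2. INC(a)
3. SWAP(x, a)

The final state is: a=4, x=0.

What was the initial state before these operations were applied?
a=-1, x=3

Working backwards:
Final state: a=4, x=0
Before step 3 (SWAP(x, a)): a=0, x=4
Before step 2 (INC(a)): a=-1, x=4
Before step 1 (INC(x)): a=-1, x=3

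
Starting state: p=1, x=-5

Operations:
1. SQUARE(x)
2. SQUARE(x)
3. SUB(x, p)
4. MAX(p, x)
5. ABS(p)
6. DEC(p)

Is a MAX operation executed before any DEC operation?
Yes

First MAX: step 4
First DEC: step 6
Since 4 < 6, MAX comes first.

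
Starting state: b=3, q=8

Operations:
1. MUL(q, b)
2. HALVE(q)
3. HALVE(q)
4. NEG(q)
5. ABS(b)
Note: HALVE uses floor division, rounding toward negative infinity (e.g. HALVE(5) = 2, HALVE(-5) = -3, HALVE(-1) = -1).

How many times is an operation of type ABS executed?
1

Counting ABS operations:
Step 5: ABS(b) ← ABS
Total: 1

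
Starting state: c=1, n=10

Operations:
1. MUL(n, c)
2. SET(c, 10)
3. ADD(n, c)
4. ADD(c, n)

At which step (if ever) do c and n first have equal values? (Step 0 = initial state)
Step 2

c and n first become equal after step 2.

Comparing values at each step:
Initial: c=1, n=10
After step 1: c=1, n=10
After step 2: c=10, n=10 ← equal!
After step 3: c=10, n=20
After step 4: c=30, n=20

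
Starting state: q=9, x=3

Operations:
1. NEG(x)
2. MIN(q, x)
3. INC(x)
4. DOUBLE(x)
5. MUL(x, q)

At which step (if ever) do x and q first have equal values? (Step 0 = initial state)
Step 2

x and q first become equal after step 2.

Comparing values at each step:
Initial: x=3, q=9
After step 1: x=-3, q=9
After step 2: x=-3, q=-3 ← equal!
After step 3: x=-2, q=-3
After step 4: x=-4, q=-3
After step 5: x=12, q=-3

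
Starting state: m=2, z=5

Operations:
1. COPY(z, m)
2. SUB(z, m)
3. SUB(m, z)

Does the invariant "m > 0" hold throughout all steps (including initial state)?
Yes

The invariant holds at every step.

State at each step:
Initial: m=2, z=5
After step 1: m=2, z=2
After step 2: m=2, z=0
After step 3: m=2, z=0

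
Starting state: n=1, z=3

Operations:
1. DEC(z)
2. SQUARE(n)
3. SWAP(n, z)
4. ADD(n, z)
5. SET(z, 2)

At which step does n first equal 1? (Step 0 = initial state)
Step 0

Tracing n:
Initial: n = 1 ← first occurrence
After step 1: n = 1
After step 2: n = 1
After step 3: n = 2
After step 4: n = 3
After step 5: n = 3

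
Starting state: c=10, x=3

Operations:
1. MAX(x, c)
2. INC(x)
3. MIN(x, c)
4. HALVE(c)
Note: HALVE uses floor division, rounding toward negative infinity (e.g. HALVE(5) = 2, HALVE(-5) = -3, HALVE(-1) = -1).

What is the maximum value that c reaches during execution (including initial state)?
10

Values of c at each step:
Initial: c = 10 ← maximum
After step 1: c = 10
After step 2: c = 10
After step 3: c = 10
After step 4: c = 5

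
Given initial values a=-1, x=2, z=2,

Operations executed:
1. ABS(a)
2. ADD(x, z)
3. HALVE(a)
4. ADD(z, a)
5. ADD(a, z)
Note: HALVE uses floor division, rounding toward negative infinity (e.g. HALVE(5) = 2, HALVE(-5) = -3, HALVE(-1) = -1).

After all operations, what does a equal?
a = 2

Tracing execution:
Step 1: ABS(a) → a = 1
Step 2: ADD(x, z) → a = 1
Step 3: HALVE(a) → a = 0
Step 4: ADD(z, a) → a = 0
Step 5: ADD(a, z) → a = 2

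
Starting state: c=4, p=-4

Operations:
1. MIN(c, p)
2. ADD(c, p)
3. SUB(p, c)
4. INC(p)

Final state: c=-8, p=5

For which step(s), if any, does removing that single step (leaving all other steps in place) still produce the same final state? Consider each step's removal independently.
None - removing any single step changes the final result

Testing removal of each single step:
Without step 1: final = c=0, p=-3 (different)
Without step 2: final = c=-4, p=1 (different)
Without step 3: final = c=-8, p=-3 (different)
Without step 4: final = c=-8, p=4 (different)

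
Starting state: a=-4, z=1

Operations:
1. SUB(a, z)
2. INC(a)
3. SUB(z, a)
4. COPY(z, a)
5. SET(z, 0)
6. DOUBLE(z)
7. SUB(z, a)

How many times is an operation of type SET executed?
1

Counting SET operations:
Step 5: SET(z, 0) ← SET
Total: 1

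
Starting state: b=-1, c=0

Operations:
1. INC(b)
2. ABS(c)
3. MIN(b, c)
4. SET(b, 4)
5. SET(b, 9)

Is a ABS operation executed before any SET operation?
Yes

First ABS: step 2
First SET: step 4
Since 2 < 4, ABS comes first.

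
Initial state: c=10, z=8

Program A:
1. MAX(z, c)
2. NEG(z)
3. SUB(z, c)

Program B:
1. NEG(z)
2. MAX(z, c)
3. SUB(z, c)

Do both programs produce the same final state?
No

Program A final state: c=10, z=-20
Program B final state: c=10, z=0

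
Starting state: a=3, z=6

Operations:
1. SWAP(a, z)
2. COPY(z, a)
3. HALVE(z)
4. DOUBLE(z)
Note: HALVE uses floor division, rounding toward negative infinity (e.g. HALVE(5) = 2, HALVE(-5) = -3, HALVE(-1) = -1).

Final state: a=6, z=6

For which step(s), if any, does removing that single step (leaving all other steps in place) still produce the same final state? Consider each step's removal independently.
None - removing any single step changes the final result

Testing removal of each single step:
Without step 1: final = a=3, z=2 (different)
Without step 2: final = a=6, z=2 (different)
Without step 3: final = a=6, z=12 (different)
Without step 4: final = a=6, z=3 (different)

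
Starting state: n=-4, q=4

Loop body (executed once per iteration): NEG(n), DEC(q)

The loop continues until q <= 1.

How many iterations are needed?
3

Tracing iterations:
Initial: n=-4, q=4
After iteration 1: n=4, q=3
After iteration 2: n=-4, q=2
After iteration 3: n=4, q=1
q <= 1 now holds, so the loop exits after 3 iterations.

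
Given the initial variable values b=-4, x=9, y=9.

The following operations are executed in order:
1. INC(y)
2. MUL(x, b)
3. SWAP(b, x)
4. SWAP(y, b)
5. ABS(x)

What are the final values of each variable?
{b: 10, x: 4, y: -36}

Step-by-step execution:
Initial: b=-4, x=9, y=9
After step 1 (INC(y)): b=-4, x=9, y=10
After step 2 (MUL(x, b)): b=-4, x=-36, y=10
After step 3 (SWAP(b, x)): b=-36, x=-4, y=10
After step 4 (SWAP(y, b)): b=10, x=-4, y=-36
After step 5 (ABS(x)): b=10, x=4, y=-36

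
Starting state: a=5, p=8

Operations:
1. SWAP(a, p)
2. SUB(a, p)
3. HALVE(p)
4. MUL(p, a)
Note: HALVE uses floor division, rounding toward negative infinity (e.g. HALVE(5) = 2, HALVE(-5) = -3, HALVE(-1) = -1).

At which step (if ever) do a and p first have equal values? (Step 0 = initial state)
Never

a and p never become equal during execution.

Comparing values at each step:
Initial: a=5, p=8
After step 1: a=8, p=5
After step 2: a=3, p=5
After step 3: a=3, p=2
After step 4: a=3, p=6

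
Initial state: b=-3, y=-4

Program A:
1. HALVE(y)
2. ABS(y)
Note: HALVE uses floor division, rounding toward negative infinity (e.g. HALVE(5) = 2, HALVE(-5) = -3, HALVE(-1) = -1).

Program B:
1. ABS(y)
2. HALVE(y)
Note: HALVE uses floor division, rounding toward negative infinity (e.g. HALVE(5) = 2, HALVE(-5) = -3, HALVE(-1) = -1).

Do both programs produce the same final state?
Yes

Program A final state: b=-3, y=2
Program B final state: b=-3, y=2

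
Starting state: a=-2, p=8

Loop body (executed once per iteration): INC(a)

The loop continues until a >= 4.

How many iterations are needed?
6

Tracing iterations:
Initial: a=-2, p=8
After iteration 1: a=-1, p=8
After iteration 2: a=0, p=8
After iteration 3: a=1, p=8
After iteration 4: a=2, p=8
After iteration 5: a=3, p=8
After iteration 6: a=4, p=8
a >= 4 now holds, so the loop exits after 6 iterations.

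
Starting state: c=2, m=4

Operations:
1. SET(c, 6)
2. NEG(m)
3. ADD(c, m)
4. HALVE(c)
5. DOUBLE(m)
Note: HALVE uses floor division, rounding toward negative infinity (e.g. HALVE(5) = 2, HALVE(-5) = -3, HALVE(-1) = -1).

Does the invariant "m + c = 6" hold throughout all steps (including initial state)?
No, violated after step 1

The invariant is violated after step 1.

State at each step:
Initial: c=2, m=4
After step 1: c=6, m=4
After step 2: c=6, m=-4
After step 3: c=2, m=-4
After step 4: c=1, m=-4
After step 5: c=1, m=-8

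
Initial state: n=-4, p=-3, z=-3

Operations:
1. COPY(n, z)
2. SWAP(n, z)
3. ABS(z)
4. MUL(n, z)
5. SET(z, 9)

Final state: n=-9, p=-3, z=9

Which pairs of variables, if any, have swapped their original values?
None

Comparing initial and final values:
p: -3 → -3
n: -4 → -9
z: -3 → 9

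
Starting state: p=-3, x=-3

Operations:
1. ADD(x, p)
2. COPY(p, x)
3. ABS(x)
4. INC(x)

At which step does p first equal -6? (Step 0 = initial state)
Step 2

Tracing p:
Initial: p = -3
After step 1: p = -3
After step 2: p = -6 ← first occurrence
After step 3: p = -6
After step 4: p = -6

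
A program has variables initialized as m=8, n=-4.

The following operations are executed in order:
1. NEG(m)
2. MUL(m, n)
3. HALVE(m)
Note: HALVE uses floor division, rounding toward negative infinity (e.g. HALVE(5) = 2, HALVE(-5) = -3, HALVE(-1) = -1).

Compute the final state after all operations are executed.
{m: 16, n: -4}

Step-by-step execution:
Initial: m=8, n=-4
After step 1 (NEG(m)): m=-8, n=-4
After step 2 (MUL(m, n)): m=32, n=-4
After step 3 (HALVE(m)): m=16, n=-4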